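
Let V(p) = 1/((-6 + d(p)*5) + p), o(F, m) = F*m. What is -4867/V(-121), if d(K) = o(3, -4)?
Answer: 910129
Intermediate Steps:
d(K) = -12 (d(K) = 3*(-4) = -12)
V(p) = 1/(-66 + p) (V(p) = 1/((-6 - 12*5) + p) = 1/((-6 - 60) + p) = 1/(-66 + p))
-4867/V(-121) = -4867/(1/(-66 - 121)) = -4867/(1/(-187)) = -4867/(-1/187) = -4867*(-187) = 910129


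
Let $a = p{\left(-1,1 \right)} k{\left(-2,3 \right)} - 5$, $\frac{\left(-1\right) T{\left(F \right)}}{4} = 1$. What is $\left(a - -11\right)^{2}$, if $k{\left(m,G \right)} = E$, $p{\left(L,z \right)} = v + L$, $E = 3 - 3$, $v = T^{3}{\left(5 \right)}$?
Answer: $36$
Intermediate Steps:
$T{\left(F \right)} = -4$ ($T{\left(F \right)} = \left(-4\right) 1 = -4$)
$v = -64$ ($v = \left(-4\right)^{3} = -64$)
$E = 0$
$p{\left(L,z \right)} = -64 + L$
$k{\left(m,G \right)} = 0$
$a = -5$ ($a = \left(-64 - 1\right) 0 - 5 = \left(-65\right) 0 - 5 = 0 - 5 = -5$)
$\left(a - -11\right)^{2} = \left(-5 - -11\right)^{2} = \left(-5 + 11\right)^{2} = 6^{2} = 36$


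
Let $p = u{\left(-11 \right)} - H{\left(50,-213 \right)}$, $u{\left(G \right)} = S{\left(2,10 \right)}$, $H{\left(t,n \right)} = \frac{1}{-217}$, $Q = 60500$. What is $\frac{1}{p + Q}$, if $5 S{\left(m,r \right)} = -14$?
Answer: $\frac{1085}{65639467} \approx 1.653 \cdot 10^{-5}$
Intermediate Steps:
$S{\left(m,r \right)} = - \frac{14}{5}$ ($S{\left(m,r \right)} = \frac{1}{5} \left(-14\right) = - \frac{14}{5}$)
$H{\left(t,n \right)} = - \frac{1}{217}$
$u{\left(G \right)} = - \frac{14}{5}$
$p = - \frac{3033}{1085}$ ($p = - \frac{14}{5} - - \frac{1}{217} = - \frac{14}{5} + \frac{1}{217} = - \frac{3033}{1085} \approx -2.7954$)
$\frac{1}{p + Q} = \frac{1}{- \frac{3033}{1085} + 60500} = \frac{1}{\frac{65639467}{1085}} = \frac{1085}{65639467}$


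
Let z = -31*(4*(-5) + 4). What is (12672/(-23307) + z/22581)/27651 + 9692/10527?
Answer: 15671204739693916/17021683171315251 ≈ 0.92066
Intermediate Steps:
z = 496 (z = -31*(-20 + 4) = -31*(-16) = 496)
(12672/(-23307) + z/22581)/27651 + 9692/10527 = (12672/(-23307) + 496/22581)/27651 + 9692/10527 = (12672*(-1/23307) + 496*(1/22581))*(1/27651) + 9692*(1/10527) = (-4224/7769 + 496/22581)*(1/27651) + 9692/10527 = -91528720/175431789*1/27651 + 9692/10527 = -91528720/4850864397639 + 9692/10527 = 15671204739693916/17021683171315251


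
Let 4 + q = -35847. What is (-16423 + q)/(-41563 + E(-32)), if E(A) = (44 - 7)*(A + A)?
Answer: 52274/43931 ≈ 1.1899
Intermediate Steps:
q = -35851 (q = -4 - 35847 = -35851)
E(A) = 74*A (E(A) = 37*(2*A) = 74*A)
(-16423 + q)/(-41563 + E(-32)) = (-16423 - 35851)/(-41563 + 74*(-32)) = -52274/(-41563 - 2368) = -52274/(-43931) = -52274*(-1/43931) = 52274/43931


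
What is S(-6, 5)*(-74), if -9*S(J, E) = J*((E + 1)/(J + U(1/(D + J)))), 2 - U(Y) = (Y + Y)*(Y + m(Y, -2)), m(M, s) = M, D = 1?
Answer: 925/13 ≈ 71.154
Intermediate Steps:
U(Y) = 2 - 4*Y**2 (U(Y) = 2 - (Y + Y)*(Y + Y) = 2 - 2*Y*2*Y = 2 - 4*Y**2)
S(J, E) = -J*(1 + E)/(9*(2 + J - 4/(1 + J)**2)) (S(J, E) = -J*(E + 1)/(J + (2 - 4/(1 + J)**2))/9 = -J*(1 + E)/(J + (2 - 4/(1 + J)**2))/9 = -J*(1 + E)/(2 + J - 4/(1 + J)**2)/9 = -J*(1 + E)/(9*(2 + J - 4/(1 + J)**2)))
S(-6, 5)*(-74) = -1*(-6)*(1 - 6)**2*(1 + 5)/(-36 + 9*(1 - 6)**2*(2 - 6))*(-74) = -1*(-6)*(-5)**2*6/(-36 + 9*(-5)**2*(-4))*(-74) = -1*(-6)*25*6/(-36 + 9*25*(-4))*(-74) = -1*(-6)*25*6/(-36 - 900)*(-74) = -1*(-6)*25*6/(-936)*(-74) = -1*(-6)*25*(-1/936)*6*(-74) = -25/26*(-74) = 925/13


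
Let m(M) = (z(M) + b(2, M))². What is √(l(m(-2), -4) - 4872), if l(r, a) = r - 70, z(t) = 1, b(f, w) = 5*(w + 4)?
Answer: I*√4821 ≈ 69.433*I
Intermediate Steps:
b(f, w) = 20 + 5*w (b(f, w) = 5*(4 + w) = 20 + 5*w)
m(M) = (21 + 5*M)² (m(M) = (1 + (20 + 5*M))² = (21 + 5*M)²)
l(r, a) = -70 + r
√(l(m(-2), -4) - 4872) = √((-70 + (21 + 5*(-2))²) - 4872) = √((-70 + (21 - 10)²) - 4872) = √((-70 + 11²) - 4872) = √((-70 + 121) - 4872) = √(51 - 4872) = √(-4821) = I*√4821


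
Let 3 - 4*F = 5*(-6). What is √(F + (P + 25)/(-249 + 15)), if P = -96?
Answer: √52039/78 ≈ 2.9246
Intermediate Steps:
F = 33/4 (F = ¾ - 5*(-6)/4 = ¾ - ¼*(-30) = ¾ + 15/2 = 33/4 ≈ 8.2500)
√(F + (P + 25)/(-249 + 15)) = √(33/4 + (-96 + 25)/(-249 + 15)) = √(33/4 - 71/(-234)) = √(33/4 - 71*(-1/234)) = √(33/4 + 71/234) = √(4003/468) = √52039/78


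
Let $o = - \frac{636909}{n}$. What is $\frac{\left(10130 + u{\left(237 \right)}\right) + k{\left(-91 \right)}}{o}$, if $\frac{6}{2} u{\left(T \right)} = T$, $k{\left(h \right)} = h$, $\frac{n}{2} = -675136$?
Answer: $\frac{1951721728}{90987} \approx 21451.0$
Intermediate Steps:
$n = -1350272$ ($n = 2 \left(-675136\right) = -1350272$)
$u{\left(T \right)} = \frac{T}{3}$
$o = \frac{90987}{192896}$ ($o = - \frac{636909}{-1350272} = \left(-636909\right) \left(- \frac{1}{1350272}\right) = \frac{90987}{192896} \approx 0.47169$)
$\frac{\left(10130 + u{\left(237 \right)}\right) + k{\left(-91 \right)}}{o} = \frac{\left(10130 + \frac{1}{3} \cdot 237\right) - 91}{\frac{90987}{192896}} = \left(\left(10130 + 79\right) - 91\right) \frac{192896}{90987} = \left(10209 - 91\right) \frac{192896}{90987} = 10118 \cdot \frac{192896}{90987} = \frac{1951721728}{90987}$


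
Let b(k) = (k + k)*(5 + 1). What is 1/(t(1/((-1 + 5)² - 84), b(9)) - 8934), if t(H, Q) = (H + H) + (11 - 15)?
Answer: -34/303893 ≈ -0.00011188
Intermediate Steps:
b(k) = 12*k (b(k) = (2*k)*6 = 12*k)
t(H, Q) = -4 + 2*H (t(H, Q) = 2*H - 4 = -4 + 2*H)
1/(t(1/((-1 + 5)² - 84), b(9)) - 8934) = 1/((-4 + 2/((-1 + 5)² - 84)) - 8934) = 1/((-4 + 2/(4² - 84)) - 8934) = 1/((-4 + 2/(16 - 84)) - 8934) = 1/((-4 + 2/(-68)) - 8934) = 1/((-4 + 2*(-1/68)) - 8934) = 1/((-4 - 1/34) - 8934) = 1/(-137/34 - 8934) = 1/(-303893/34) = -34/303893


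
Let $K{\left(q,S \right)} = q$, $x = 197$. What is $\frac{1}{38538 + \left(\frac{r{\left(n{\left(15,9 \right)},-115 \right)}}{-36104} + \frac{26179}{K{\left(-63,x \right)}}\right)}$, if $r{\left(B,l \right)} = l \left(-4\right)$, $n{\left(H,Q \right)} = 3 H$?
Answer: $\frac{568638}{21677872345} \approx 2.6231 \cdot 10^{-5}$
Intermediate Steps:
$r{\left(B,l \right)} = - 4 l$
$\frac{1}{38538 + \left(\frac{r{\left(n{\left(15,9 \right)},-115 \right)}}{-36104} + \frac{26179}{K{\left(-63,x \right)}}\right)} = \frac{1}{38538 + \left(\frac{\left(-4\right) \left(-115\right)}{-36104} + \frac{26179}{-63}\right)} = \frac{1}{38538 + \left(460 \left(- \frac{1}{36104}\right) + 26179 \left(- \frac{1}{63}\right)\right)} = \frac{1}{38538 - \frac{236298899}{568638}} = \frac{1}{\frac{21677872345}{568638}} = \frac{568638}{21677872345}$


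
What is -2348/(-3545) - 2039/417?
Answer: -6249139/1478265 ≈ -4.2273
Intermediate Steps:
-2348/(-3545) - 2039/417 = -2348*(-1/3545) - 2039*1/417 = 2348/3545 - 2039/417 = -6249139/1478265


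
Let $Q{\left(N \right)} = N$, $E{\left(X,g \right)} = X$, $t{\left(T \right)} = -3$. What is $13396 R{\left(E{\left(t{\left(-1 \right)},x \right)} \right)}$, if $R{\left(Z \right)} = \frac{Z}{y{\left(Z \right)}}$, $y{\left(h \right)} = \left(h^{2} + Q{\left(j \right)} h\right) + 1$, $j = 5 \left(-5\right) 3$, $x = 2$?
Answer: $- \frac{40188}{235} \approx -171.01$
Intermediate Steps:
$j = -75$ ($j = \left(-25\right) 3 = -75$)
$y{\left(h \right)} = 1 + h^{2} - 75 h$ ($y{\left(h \right)} = \left(h^{2} - 75 h\right) + 1 = 1 + h^{2} - 75 h$)
$R{\left(Z \right)} = \frac{Z}{1 + Z^{2} - 75 Z}$
$13396 R{\left(E{\left(t{\left(-1 \right)},x \right)} \right)} = 13396 \left(- \frac{3}{1 + \left(-3\right)^{2} - -225}\right) = 13396 \left(- \frac{3}{1 + 9 + 225}\right) = 13396 \left(- \frac{3}{235}\right) = - \frac{40188}{235}$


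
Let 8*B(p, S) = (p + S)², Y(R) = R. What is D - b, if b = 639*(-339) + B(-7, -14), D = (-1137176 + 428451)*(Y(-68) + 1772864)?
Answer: -10051397028273/8 ≈ -1.2564e+12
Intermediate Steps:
B(p, S) = (S + p)²/8 (B(p, S) = (p + S)²/8 = (S + p)²/8)
D = -1256424845100 (D = (-1137176 + 428451)*(-68 + 1772864) = -708725*1772796 = -1256424845100)
b = -1732527/8 (b = 639*(-339) + (-14 - 7)²/8 = -216621 + (⅛)*(-21)² = -216621 + (⅛)*441 = -216621 + 441/8 = -1732527/8 ≈ -2.1657e+5)
D - b = -1256424845100 - 1*(-1732527/8) = -1256424845100 + 1732527/8 = -10051397028273/8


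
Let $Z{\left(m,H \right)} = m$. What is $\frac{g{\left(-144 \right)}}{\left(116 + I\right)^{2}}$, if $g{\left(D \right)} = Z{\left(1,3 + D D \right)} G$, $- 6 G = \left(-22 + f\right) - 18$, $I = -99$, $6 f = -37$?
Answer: $\frac{277}{10404} \approx 0.026624$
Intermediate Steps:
$f = - \frac{37}{6}$ ($f = \frac{1}{6} \left(-37\right) = - \frac{37}{6} \approx -6.1667$)
$G = \frac{277}{36}$ ($G = - \frac{\left(-22 - \frac{37}{6}\right) - 18}{6} = - \frac{- \frac{169}{6} - 18}{6} = \left(- \frac{1}{6}\right) \left(- \frac{277}{6}\right) = \frac{277}{36} \approx 7.6944$)
$g{\left(D \right)} = \frac{277}{36}$ ($g{\left(D \right)} = 1 \cdot \frac{277}{36} = \frac{277}{36}$)
$\frac{g{\left(-144 \right)}}{\left(116 + I\right)^{2}} = \frac{277}{36 \left(116 - 99\right)^{2}} = \frac{277}{36 \cdot 17^{2}} = \frac{277}{36 \cdot 289} = \frac{277}{36} \cdot \frac{1}{289} = \frac{277}{10404}$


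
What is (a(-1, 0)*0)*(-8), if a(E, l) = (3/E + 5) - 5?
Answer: 0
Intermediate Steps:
a(E, l) = 3/E (a(E, l) = (5 + 3/E) - 5 = 3/E)
(a(-1, 0)*0)*(-8) = ((3/(-1))*0)*(-8) = ((3*(-1))*0)*(-8) = -3*0*(-8) = 0*(-8) = 0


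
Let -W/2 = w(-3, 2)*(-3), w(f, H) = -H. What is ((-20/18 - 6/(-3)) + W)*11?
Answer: -1100/9 ≈ -122.22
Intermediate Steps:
W = -12 (W = -2*(-1*2)*(-3) = -(-4)*(-3) = -2*6 = -12)
((-20/18 - 6/(-3)) + W)*11 = ((-20/18 - 6/(-3)) - 12)*11 = ((-20*1/18 - 6*(-1/3)) - 12)*11 = ((-10/9 + 2) - 12)*11 = (8/9 - 12)*11 = -100/9*11 = -1100/9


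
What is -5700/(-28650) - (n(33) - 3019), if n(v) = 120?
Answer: 553747/191 ≈ 2899.2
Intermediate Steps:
-5700/(-28650) - (n(33) - 3019) = -5700/(-28650) - (120 - 3019) = -5700*(-1/28650) - 1*(-2899) = 38/191 + 2899 = 553747/191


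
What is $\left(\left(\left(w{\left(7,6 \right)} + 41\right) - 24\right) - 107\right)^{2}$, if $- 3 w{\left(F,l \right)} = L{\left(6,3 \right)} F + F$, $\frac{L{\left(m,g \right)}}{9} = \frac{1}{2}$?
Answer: $\frac{380689}{36} \approx 10575.0$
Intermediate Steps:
$L{\left(m,g \right)} = \frac{9}{2}$
$w{\left(F,l \right)} = - \frac{11 F}{6}$ ($w{\left(F,l \right)} = - \frac{\frac{9 F}{2} + F}{3} = - \frac{\frac{11}{2} F}{3} = - \frac{11 F}{6}$)
$\left(\left(\left(w{\left(7,6 \right)} + 41\right) - 24\right) - 107\right)^{2} = \left(\left(\left(\left(- \frac{11}{6}\right) 7 + 41\right) - 24\right) - 107\right)^{2} = \left(\left(\left(- \frac{77}{6} + 41\right) - 24\right) - 107\right)^{2} = \left(\left(\frac{169}{6} - 24\right) - 107\right)^{2} = \left(\frac{25}{6} - 107\right)^{2} = \left(- \frac{617}{6}\right)^{2} = \frac{380689}{36}$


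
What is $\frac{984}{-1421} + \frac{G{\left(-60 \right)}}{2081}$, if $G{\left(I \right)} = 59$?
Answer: $- \frac{1963865}{2957101} \approx -0.66412$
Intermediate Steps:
$\frac{984}{-1421} + \frac{G{\left(-60 \right)}}{2081} = \frac{984}{-1421} + \frac{59}{2081} = 984 \left(- \frac{1}{1421}\right) + 59 \cdot \frac{1}{2081} = - \frac{984}{1421} + \frac{59}{2081} = - \frac{1963865}{2957101}$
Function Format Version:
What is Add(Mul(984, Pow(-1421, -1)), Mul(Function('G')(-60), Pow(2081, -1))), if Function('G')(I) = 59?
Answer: Rational(-1963865, 2957101) ≈ -0.66412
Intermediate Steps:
Add(Mul(984, Pow(-1421, -1)), Mul(Function('G')(-60), Pow(2081, -1))) = Add(Mul(984, Pow(-1421, -1)), Mul(59, Pow(2081, -1))) = Add(Mul(984, Rational(-1, 1421)), Mul(59, Rational(1, 2081))) = Add(Rational(-984, 1421), Rational(59, 2081)) = Rational(-1963865, 2957101)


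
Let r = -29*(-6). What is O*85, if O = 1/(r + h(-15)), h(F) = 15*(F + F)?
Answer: -85/276 ≈ -0.30797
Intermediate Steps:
r = 174
h(F) = 30*F (h(F) = 15*(2*F) = 30*F)
O = -1/276 (O = 1/(174 + 30*(-15)) = 1/(174 - 450) = 1/(-276) = -1/276 ≈ -0.0036232)
O*85 = -1/276*85 = -85/276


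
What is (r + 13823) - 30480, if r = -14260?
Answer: -30917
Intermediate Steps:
(r + 13823) - 30480 = (-14260 + 13823) - 30480 = -437 - 30480 = -30917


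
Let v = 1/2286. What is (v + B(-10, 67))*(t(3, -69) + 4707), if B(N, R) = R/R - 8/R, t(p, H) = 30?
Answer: 213071839/51054 ≈ 4173.5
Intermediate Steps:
v = 1/2286 ≈ 0.00043745
B(N, R) = 1 - 8/R
(v + B(-10, 67))*(t(3, -69) + 4707) = (1/2286 + (-8 + 67)/67)*(30 + 4707) = (1/2286 + (1/67)*59)*4737 = (1/2286 + 59/67)*4737 = (134941/153162)*4737 = 213071839/51054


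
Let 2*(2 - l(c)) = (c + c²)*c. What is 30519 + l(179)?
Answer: -2853169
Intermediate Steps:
l(c) = 2 - c*(c + c²)/2 (l(c) = 2 - (c + c²)*c/2 = 2 - c*(c + c²)/2)
30519 + l(179) = 30519 + (2 - ½*179² - ½*179³) = 30519 + (2 - ½*32041 - ½*5735339) = 30519 + (2 - 32041/2 - 5735339/2) = 30519 - 2883688 = -2853169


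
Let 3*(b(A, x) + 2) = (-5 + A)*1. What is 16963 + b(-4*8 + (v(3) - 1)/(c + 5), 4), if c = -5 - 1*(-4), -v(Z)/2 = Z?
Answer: 203377/12 ≈ 16948.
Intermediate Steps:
v(Z) = -2*Z
c = -1 (c = -5 + 4 = -1)
b(A, x) = -11/3 + A/3 (b(A, x) = -2 + ((-5 + A)*1)/3 = -2 + (-5 + A)/3 = -2 + (-5/3 + A/3) = -11/3 + A/3)
16963 + b(-4*8 + (v(3) - 1)/(c + 5), 4) = 16963 + (-11/3 + (-4*8 + (-2*3 - 1)/(-1 + 5))/3) = 16963 + (-11/3 + (-32 + (-6 - 1)/4)/3) = 16963 + (-11/3 + (-32 - 7*¼)/3) = 16963 + (-11/3 + (-32 - 7/4)/3) = 16963 + (-11/3 + (⅓)*(-135/4)) = 16963 + (-11/3 - 45/4) = 16963 - 179/12 = 203377/12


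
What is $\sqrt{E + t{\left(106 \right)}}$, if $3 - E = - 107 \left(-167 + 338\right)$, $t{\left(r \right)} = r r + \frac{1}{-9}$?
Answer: $\frac{\sqrt{265823}}{3} \approx 171.86$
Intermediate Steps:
$t{\left(r \right)} = - \frac{1}{9} + r^{2}$ ($t{\left(r \right)} = r^{2} - \frac{1}{9} = - \frac{1}{9} + r^{2}$)
$E = 18300$ ($E = 3 - - 107 \left(-167 + 338\right) = 3 - \left(-107\right) 171 = 3 - -18297 = 3 + 18297 = 18300$)
$\sqrt{E + t{\left(106 \right)}} = \sqrt{18300 - \left(\frac{1}{9} - 106^{2}\right)} = \sqrt{18300 + \left(- \frac{1}{9} + 11236\right)} = \sqrt{18300 + \frac{101123}{9}} = \sqrt{\frac{265823}{9}} = \frac{\sqrt{265823}}{3}$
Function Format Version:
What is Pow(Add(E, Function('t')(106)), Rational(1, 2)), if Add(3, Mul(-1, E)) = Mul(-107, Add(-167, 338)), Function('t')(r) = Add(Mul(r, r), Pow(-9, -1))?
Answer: Mul(Rational(1, 3), Pow(265823, Rational(1, 2))) ≈ 171.86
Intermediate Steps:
Function('t')(r) = Add(Rational(-1, 9), Pow(r, 2)) (Function('t')(r) = Add(Pow(r, 2), Rational(-1, 9)) = Add(Rational(-1, 9), Pow(r, 2)))
E = 18300 (E = Add(3, Mul(-1, Mul(-107, Add(-167, 338)))) = Add(3, Mul(-1, Mul(-107, 171))) = Add(3, Mul(-1, -18297)) = Add(3, 18297) = 18300)
Pow(Add(E, Function('t')(106)), Rational(1, 2)) = Pow(Add(18300, Add(Rational(-1, 9), Pow(106, 2))), Rational(1, 2)) = Pow(Add(18300, Add(Rational(-1, 9), 11236)), Rational(1, 2)) = Pow(Add(18300, Rational(101123, 9)), Rational(1, 2)) = Pow(Rational(265823, 9), Rational(1, 2)) = Mul(Rational(1, 3), Pow(265823, Rational(1, 2)))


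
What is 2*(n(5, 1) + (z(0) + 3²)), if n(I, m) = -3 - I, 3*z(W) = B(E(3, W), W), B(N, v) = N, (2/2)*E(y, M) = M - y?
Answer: 0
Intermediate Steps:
E(y, M) = M - y
z(W) = -1 + W/3 (z(W) = (W - 1*3)/3 = (W - 3)/3 = (-3 + W)/3 = -1 + W/3)
2*(n(5, 1) + (z(0) + 3²)) = 2*((-3 - 1*5) + ((-1 + (⅓)*0) + 3²)) = 2*((-3 - 5) + ((-1 + 0) + 9)) = 2*(-8 + (-1 + 9)) = 2*(-8 + 8) = 2*0 = 0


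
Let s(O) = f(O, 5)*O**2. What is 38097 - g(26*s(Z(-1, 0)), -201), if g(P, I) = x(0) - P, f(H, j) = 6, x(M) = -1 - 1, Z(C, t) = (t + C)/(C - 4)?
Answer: 952631/25 ≈ 38105.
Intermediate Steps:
Z(C, t) = (C + t)/(-4 + C)
x(M) = -2
s(O) = 6*O**2
g(P, I) = -2 - P
38097 - g(26*s(Z(-1, 0)), -201) = 38097 - (-2 - 26*6*((-1 + 0)/(-4 - 1))**2) = 38097 - (-2 - 26*6*(-1/(-5))**2) = 38097 - (-2 - 26*6*(-1/5*(-1))**2) = 38097 - (-2 - 26*6*(1/5)**2) = 38097 - (-2 - 26*6*(1/25)) = 38097 - (-2 - 26*6/25) = 38097 - (-2 - 1*156/25) = 38097 - (-2 - 156/25) = 38097 - 1*(-206/25) = 38097 + 206/25 = 952631/25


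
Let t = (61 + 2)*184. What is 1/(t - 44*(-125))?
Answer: 1/17092 ≈ 5.8507e-5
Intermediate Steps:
t = 11592 (t = 63*184 = 11592)
1/(t - 44*(-125)) = 1/(11592 - 44*(-125)) = 1/(11592 + 5500) = 1/17092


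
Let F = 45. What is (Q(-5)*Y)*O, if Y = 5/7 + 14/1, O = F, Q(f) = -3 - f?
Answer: 9270/7 ≈ 1324.3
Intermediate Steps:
O = 45
Y = 103/7 (Y = 5*(1/7) + 14*1 = 5/7 + 14 = 103/7 ≈ 14.714)
(Q(-5)*Y)*O = ((-3 - 1*(-5))*(103/7))*45 = ((-3 + 5)*(103/7))*45 = (2*(103/7))*45 = (206/7)*45 = 9270/7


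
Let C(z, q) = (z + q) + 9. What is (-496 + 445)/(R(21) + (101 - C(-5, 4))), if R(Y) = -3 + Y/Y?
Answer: -51/91 ≈ -0.56044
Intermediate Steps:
R(Y) = -2 (R(Y) = -3 + 1 = -2)
C(z, q) = 9 + q + z (C(z, q) = (q + z) + 9 = 9 + q + z)
(-496 + 445)/(R(21) + (101 - C(-5, 4))) = (-496 + 445)/(-2 + (101 - (9 + 4 - 5))) = -51/(-2 + (101 - 1*8)) = -51/(-2 + (101 - 8)) = -51/(-2 + 93) = -51/91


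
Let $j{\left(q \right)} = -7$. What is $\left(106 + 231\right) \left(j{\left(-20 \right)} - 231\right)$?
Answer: $-80206$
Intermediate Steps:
$\left(106 + 231\right) \left(j{\left(-20 \right)} - 231\right) = \left(106 + 231\right) \left(-7 - 231\right) = 337 \left(-238\right) = -80206$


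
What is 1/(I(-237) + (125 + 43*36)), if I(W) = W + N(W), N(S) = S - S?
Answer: 1/1436 ≈ 0.00069638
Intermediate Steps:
N(S) = 0
I(W) = W (I(W) = W + 0 = W)
1/(I(-237) + (125 + 43*36)) = 1/(-237 + (125 + 43*36)) = 1/(-237 + (125 + 1548)) = 1/(-237 + 1673) = 1/1436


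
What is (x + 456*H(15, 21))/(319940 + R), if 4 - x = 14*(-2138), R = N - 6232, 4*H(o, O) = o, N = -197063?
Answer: 31646/116645 ≈ 0.27130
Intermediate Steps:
H(o, O) = o/4
R = -203295 (R = -197063 - 6232 = -203295)
x = 29936 (x = 4 - 14*(-2138) = 4 - 1*(-29932) = 4 + 29932 = 29936)
(x + 456*H(15, 21))/(319940 + R) = (29936 + 456*((¼)*15))/(319940 - 203295) = (29936 + 456*(15/4))/116645 = (29936 + 1710)*(1/116645) = 31646*(1/116645) = 31646/116645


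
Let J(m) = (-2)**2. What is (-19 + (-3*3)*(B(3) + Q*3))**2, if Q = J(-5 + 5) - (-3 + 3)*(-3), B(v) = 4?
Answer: 26569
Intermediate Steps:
J(m) = 4
Q = 4 (Q = 4 - (-3 + 3)*(-3) = 4 - 0*(-3) = 4 - 1*0 = 4 + 0 = 4)
(-19 + (-3*3)*(B(3) + Q*3))**2 = (-19 + (-3*3)*(4 + 4*3))**2 = (-19 - 9*(4 + 12))**2 = (-19 - 9*16)**2 = (-19 - 144)**2 = (-163)**2 = 26569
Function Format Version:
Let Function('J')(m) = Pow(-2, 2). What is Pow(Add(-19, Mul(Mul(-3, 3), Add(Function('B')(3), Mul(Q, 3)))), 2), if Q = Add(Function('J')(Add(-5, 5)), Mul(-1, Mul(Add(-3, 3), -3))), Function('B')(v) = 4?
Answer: 26569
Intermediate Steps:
Function('J')(m) = 4
Q = 4 (Q = Add(4, Mul(-1, Mul(Add(-3, 3), -3))) = Add(4, Mul(-1, Mul(0, -3))) = Add(4, Mul(-1, 0)) = Add(4, 0) = 4)
Pow(Add(-19, Mul(Mul(-3, 3), Add(Function('B')(3), Mul(Q, 3)))), 2) = Pow(Add(-19, Mul(Mul(-3, 3), Add(4, Mul(4, 3)))), 2) = Pow(Add(-19, Mul(-9, Add(4, 12))), 2) = Pow(Add(-19, Mul(-9, 16)), 2) = Pow(Add(-19, -144), 2) = Pow(-163, 2) = 26569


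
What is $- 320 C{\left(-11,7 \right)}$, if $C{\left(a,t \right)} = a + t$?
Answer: $1280$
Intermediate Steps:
$- 320 C{\left(-11,7 \right)} = - 320 \left(-11 + 7\right) = \left(-320\right) \left(-4\right) = 1280$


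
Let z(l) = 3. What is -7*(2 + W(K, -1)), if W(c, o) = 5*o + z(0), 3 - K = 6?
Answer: 0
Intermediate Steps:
K = -3 (K = 3 - 1*6 = 3 - 6 = -3)
W(c, o) = 3 + 5*o (W(c, o) = 5*o + 3 = 3 + 5*o)
-7*(2 + W(K, -1)) = -7*(2 + (3 + 5*(-1))) = -7*(2 + (3 - 5)) = -7*(2 - 2) = -7*0 = 0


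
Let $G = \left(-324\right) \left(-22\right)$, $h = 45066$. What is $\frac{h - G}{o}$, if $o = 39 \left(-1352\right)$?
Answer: $- \frac{6323}{8788} \approx -0.7195$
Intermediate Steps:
$o = -52728$
$G = 7128$
$\frac{h - G}{o} = \frac{45066 - 7128}{-52728} = \left(45066 - 7128\right) \left(- \frac{1}{52728}\right) = 37938 \left(- \frac{1}{52728}\right) = - \frac{6323}{8788}$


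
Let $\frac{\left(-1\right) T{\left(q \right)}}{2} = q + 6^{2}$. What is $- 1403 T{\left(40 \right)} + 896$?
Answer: $214152$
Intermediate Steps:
$T{\left(q \right)} = -72 - 2 q$ ($T{\left(q \right)} = - 2 \left(q + 6^{2}\right) = - 2 \left(q + 36\right) = - 2 \left(36 + q\right) = -72 - 2 q$)
$- 1403 T{\left(40 \right)} + 896 = - 1403 \left(-72 - 80\right) + 896 = \left(-1403\right) \left(-152\right) + 896 = 213256 + 896 = 214152$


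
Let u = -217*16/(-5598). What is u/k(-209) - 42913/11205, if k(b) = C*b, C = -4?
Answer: -2788761757/728313795 ≈ -3.8291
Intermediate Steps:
u = 1736/2799 (u = -3472*(-1/5598) = 1736/2799 ≈ 0.62022)
k(b) = -4*b
u/k(-209) - 42913/11205 = 1736/(2799*((-4*(-209)))) - 42913/11205 = (1736/2799)/836 - 42913*1/11205 = (1736/2799)*(1/836) - 42913/11205 = 434/584991 - 42913/11205 = -2788761757/728313795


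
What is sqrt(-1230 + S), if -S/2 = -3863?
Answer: 4*sqrt(406) ≈ 80.598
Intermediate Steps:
S = 7726 (S = -2*(-3863) = 7726)
sqrt(-1230 + S) = sqrt(-1230 + 7726) = sqrt(6496) = 4*sqrt(406)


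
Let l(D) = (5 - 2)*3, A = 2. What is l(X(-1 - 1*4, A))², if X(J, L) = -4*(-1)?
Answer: 81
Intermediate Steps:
X(J, L) = 4
l(D) = 9 (l(D) = 3*3 = 9)
l(X(-1 - 1*4, A))² = 9² = 81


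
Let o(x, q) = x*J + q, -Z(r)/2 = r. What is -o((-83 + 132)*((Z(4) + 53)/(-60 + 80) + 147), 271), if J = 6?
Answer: -88301/2 ≈ -44151.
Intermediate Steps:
Z(r) = -2*r
o(x, q) = q + 6*x (o(x, q) = x*6 + q = 6*x + q = q + 6*x)
-o((-83 + 132)*((Z(4) + 53)/(-60 + 80) + 147), 271) = -(271 + 6*((-83 + 132)*((-2*4 + 53)/(-60 + 80) + 147))) = -(271 + 6*(49*((-8 + 53)/20 + 147))) = -(271 + 6*(49*(45*(1/20) + 147))) = -(271 + 6*(49*(9/4 + 147))) = -(271 + 6*(49*(597/4))) = -(271 + 6*(29253/4)) = -(271 + 87759/2) = -1*88301/2 = -88301/2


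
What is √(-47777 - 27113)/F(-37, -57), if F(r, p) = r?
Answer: -I*√74890/37 ≈ -7.3962*I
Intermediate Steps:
√(-47777 - 27113)/F(-37, -57) = √(-47777 - 27113)/(-37) = √(-74890)*(-1/37) = (I*√74890)*(-1/37) = -I*√74890/37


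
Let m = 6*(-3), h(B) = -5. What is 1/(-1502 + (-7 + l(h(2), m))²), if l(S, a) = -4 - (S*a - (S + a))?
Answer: 1/13874 ≈ 7.2077e-5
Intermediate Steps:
m = -18
l(S, a) = -4 + S + a - S*a (l(S, a) = -4 - (S*a + (-S - a)) = -4 - (-S - a + S*a) = -4 + (S + a - S*a) = -4 + S + a - S*a)
1/(-1502 + (-7 + l(h(2), m))²) = 1/(-1502 + (-7 + (-4 - 5 - 18 - 1*(-5)*(-18)))²) = 1/(-1502 + (-7 + (-4 - 5 - 18 - 90))²) = 1/(-1502 + (-7 - 117)²) = 1/(-1502 + (-124)²) = 1/(-1502 + 15376) = 1/13874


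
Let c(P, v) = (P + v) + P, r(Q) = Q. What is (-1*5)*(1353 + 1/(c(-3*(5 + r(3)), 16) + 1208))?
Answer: -7955645/1176 ≈ -6765.0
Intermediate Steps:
c(P, v) = v + 2*P
(-1*5)*(1353 + 1/(c(-3*(5 + r(3)), 16) + 1208)) = (-1*5)*(1353 + 1/((16 + 2*(-3*(5 + 3))) + 1208)) = -5*(1353 + 1/((16 + 2*(-3*8)) + 1208)) = -5*(1353 + 1/((16 + 2*(-24)) + 1208)) = -5*(1353 + 1/((16 - 48) + 1208)) = -5*(1353 + 1/(-32 + 1208)) = -5*(1353 + 1/1176) = -5*1591129/1176 = -7955645/1176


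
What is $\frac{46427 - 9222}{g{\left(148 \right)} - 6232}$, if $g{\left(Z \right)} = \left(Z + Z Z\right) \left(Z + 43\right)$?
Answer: $\frac{7441}{841140} \approx 0.0088463$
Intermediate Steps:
$g{\left(Z \right)} = \left(43 + Z\right) \left(Z + Z^{2}\right)$ ($g{\left(Z \right)} = \left(Z + Z^{2}\right) \left(43 + Z\right) = \left(43 + Z\right) \left(Z + Z^{2}\right)$)
$\frac{46427 - 9222}{g{\left(148 \right)} - 6232} = \frac{46427 - 9222}{148 \left(43 + 148^{2} + 44 \cdot 148\right) - 6232} = \frac{37205}{148 \left(43 + 21904 + 6512\right) - 6232} = \frac{37205}{148 \cdot 28459 - 6232} = \frac{37205}{4211932 - 6232} = \frac{37205}{4205700} = 37205 \cdot \frac{1}{4205700} = \frac{7441}{841140}$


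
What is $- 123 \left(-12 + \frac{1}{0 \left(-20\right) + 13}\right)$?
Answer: $\frac{19065}{13} \approx 1466.5$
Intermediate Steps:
$- 123 \left(-12 + \frac{1}{0 \left(-20\right) + 13}\right) = - 123 \left(-12 + \frac{1}{0 + 13}\right) = - 123 \left(-12 + \frac{1}{13}\right) = \left(-123\right) \left(- \frac{155}{13}\right) = \frac{19065}{13}$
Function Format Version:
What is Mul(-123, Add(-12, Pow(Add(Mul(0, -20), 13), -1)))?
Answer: Rational(19065, 13) ≈ 1466.5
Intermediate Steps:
Mul(-123, Add(-12, Pow(Add(Mul(0, -20), 13), -1))) = Mul(-123, Add(-12, Pow(Add(0, 13), -1))) = Mul(-123, Add(-12, Pow(13, -1))) = Mul(-123, Add(-12, Rational(1, 13))) = Mul(-123, Rational(-155, 13)) = Rational(19065, 13)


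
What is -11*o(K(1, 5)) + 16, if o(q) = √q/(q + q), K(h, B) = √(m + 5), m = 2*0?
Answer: 16 - 11*5^(¾)/10 ≈ 12.322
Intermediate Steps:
m = 0
K(h, B) = √5 (K(h, B) = √(0 + 5) = √5)
o(q) = 1/(2*√q) (o(q) = √q/((2*q)) = (1/(2*q))*√q = 1/(2*√q))
-11*o(K(1, 5)) + 16 = -11/(2*√(√5)) + 16 = -11*5^(¾)/5/2 + 16 = -11*5^(¾)/10 + 16 = 16 - 11*5^(¾)/10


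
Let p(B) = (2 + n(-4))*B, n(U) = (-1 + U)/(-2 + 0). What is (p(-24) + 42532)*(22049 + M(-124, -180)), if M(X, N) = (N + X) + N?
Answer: 914873560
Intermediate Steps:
n(U) = ½ - U/2 (n(U) = (-1 + U)/(-2) = (-1 + U)*(-½) = ½ - U/2)
p(B) = 9*B/2 (p(B) = (2 + (½ - ½*(-4)))*B = (2 + (½ + 2))*B = (2 + 5/2)*B = 9*B/2)
M(X, N) = X + 2*N
(p(-24) + 42532)*(22049 + M(-124, -180)) = ((9/2)*(-24) + 42532)*(22049 + (-124 + 2*(-180))) = (-108 + 42532)*(22049 + (-124 - 360)) = 42424*(22049 - 484) = 42424*21565 = 914873560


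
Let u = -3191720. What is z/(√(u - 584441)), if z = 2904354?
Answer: -2904354*I*√3776161/3776161 ≈ -1494.6*I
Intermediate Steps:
z/(√(u - 584441)) = 2904354/(√(-3191720 - 584441)) = 2904354/(√(-3776161)) = 2904354/((I*√3776161)) = 2904354*(-I*√3776161/3776161) = -2904354*I*√3776161/3776161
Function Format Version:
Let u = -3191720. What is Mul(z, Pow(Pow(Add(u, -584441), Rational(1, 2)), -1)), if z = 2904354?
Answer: Mul(Rational(-2904354, 3776161), I, Pow(3776161, Rational(1, 2))) ≈ Mul(-1494.6, I)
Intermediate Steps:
Mul(z, Pow(Pow(Add(u, -584441), Rational(1, 2)), -1)) = Mul(2904354, Pow(Pow(Add(-3191720, -584441), Rational(1, 2)), -1)) = Mul(2904354, Pow(Pow(-3776161, Rational(1, 2)), -1)) = Mul(2904354, Pow(Mul(I, Pow(3776161, Rational(1, 2))), -1)) = Mul(2904354, Mul(Rational(-1, 3776161), I, Pow(3776161, Rational(1, 2)))) = Mul(Rational(-2904354, 3776161), I, Pow(3776161, Rational(1, 2)))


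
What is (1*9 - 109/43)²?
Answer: 77284/1849 ≈ 41.798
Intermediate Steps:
(1*9 - 109/43)² = (9 - 109*1/43)² = (9 - 109/43)² = (278/43)² = 77284/1849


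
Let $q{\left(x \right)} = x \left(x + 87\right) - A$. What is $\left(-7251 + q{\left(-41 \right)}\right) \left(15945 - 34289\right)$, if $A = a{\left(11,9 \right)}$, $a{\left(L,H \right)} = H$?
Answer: $167774224$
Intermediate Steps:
$A = 9$
$q{\left(x \right)} = -9 + x \left(87 + x\right)$ ($q{\left(x \right)} = x \left(x + 87\right) - 9 = x \left(87 + x\right) - 9 = -9 + x \left(87 + x\right)$)
$\left(-7251 + q{\left(-41 \right)}\right) \left(15945 - 34289\right) = \left(-7251 + \left(-9 + \left(-41\right)^{2} + 87 \left(-41\right)\right)\right) \left(15945 - 34289\right) = \left(-7251 - 1895\right) \left(-18344\right) = \left(-9146\right) \left(-18344\right) = 167774224$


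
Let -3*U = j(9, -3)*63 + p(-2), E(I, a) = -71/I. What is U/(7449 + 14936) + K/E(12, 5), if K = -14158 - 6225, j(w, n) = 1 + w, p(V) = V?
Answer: 16425799792/4768005 ≈ 3445.0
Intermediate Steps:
K = -20383
U = -628/3 (U = -((1 + 9)*63 - 2)/3 = -(10*63 - 2)/3 = -(630 - 2)/3 = -⅓*628 = -628/3 ≈ -209.33)
U/(7449 + 14936) + K/E(12, 5) = -628/(3*(7449 + 14936)) - 20383/((-71/12)) = -628/3/22385 - 20383/((-71*1/12)) = -628/3*1/22385 - 20383/(-71/12) = -628/67155 - 20383*(-12/71) = -628/67155 + 244596/71 = 16425799792/4768005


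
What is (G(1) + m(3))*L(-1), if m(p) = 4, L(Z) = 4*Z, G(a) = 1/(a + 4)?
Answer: -84/5 ≈ -16.800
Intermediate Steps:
G(a) = 1/(4 + a)
(G(1) + m(3))*L(-1) = (1/(4 + 1) + 4)*(4*(-1)) = (1/5 + 4)*(-4) = (⅕ + 4)*(-4) = (21/5)*(-4) = -84/5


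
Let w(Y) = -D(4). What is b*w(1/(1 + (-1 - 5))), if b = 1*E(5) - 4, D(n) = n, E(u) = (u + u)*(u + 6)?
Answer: -424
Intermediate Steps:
E(u) = 2*u*(6 + u) (E(u) = (2*u)*(6 + u) = 2*u*(6 + u))
b = 106 (b = 1*(2*5*(6 + 5)) - 4 = 1*(2*5*11) - 4 = 1*110 - 4 = 110 - 4 = 106)
w(Y) = -4 (w(Y) = -1*4 = -4)
b*w(1/(1 + (-1 - 5))) = 106*(-4) = -424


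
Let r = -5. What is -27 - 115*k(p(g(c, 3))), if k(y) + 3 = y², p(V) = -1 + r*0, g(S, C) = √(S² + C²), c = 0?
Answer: 203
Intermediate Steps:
g(S, C) = √(C² + S²)
p(V) = -1 (p(V) = -1 - 5*0 = -1 + 0 = -1)
k(y) = -3 + y²
-27 - 115*k(p(g(c, 3))) = -27 - 115*(-3 + (-1)²) = -27 - 115*(-3 + 1) = -27 - 115*(-2) = -27 + 230 = 203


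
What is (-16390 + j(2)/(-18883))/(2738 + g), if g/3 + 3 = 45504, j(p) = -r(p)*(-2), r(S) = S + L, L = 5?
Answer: -309492384/2629287803 ≈ -0.11771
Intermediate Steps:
r(S) = 5 + S (r(S) = S + 5 = 5 + S)
j(p) = 10 + 2*p (j(p) = -(5 + p)*(-2) = (-5 - p)*(-2) = 10 + 2*p)
g = 136503 (g = -9 + 3*45504 = -9 + 136512 = 136503)
(-16390 + j(2)/(-18883))/(2738 + g) = (-16390 + (10 + 2*2)/(-18883))/(2738 + 136503) = (-16390 + (10 + 4)*(-1/18883))/139241 = (-16390 + 14*(-1/18883))*(1/139241) = (-16390 - 14/18883)*(1/139241) = -309492384/18883*1/139241 = -309492384/2629287803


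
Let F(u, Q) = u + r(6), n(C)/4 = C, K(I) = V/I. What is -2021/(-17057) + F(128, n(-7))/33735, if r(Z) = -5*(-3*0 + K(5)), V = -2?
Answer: 1083013/8852583 ≈ 0.12234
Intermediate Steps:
K(I) = -2/I
n(C) = 4*C
r(Z) = 2 (r(Z) = -5*(-3*0 - 2/5) = -5*(0 - 2*1/5) = -5*(0 - 2/5) = -5*(-2/5) = 2)
F(u, Q) = 2 + u (F(u, Q) = u + 2 = 2 + u)
-2021/(-17057) + F(128, n(-7))/33735 = -2021/(-17057) + (2 + 128)/33735 = -2021*(-1/17057) + 130*(1/33735) = 2021/17057 + 2/519 = 1083013/8852583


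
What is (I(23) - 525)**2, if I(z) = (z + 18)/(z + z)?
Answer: 581243881/2116 ≈ 2.7469e+5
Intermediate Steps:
I(z) = (18 + z)/(2*z) (I(z) = (18 + z)/((2*z)) = (18 + z)*(1/(2*z)) = (18 + z)/(2*z))
(I(23) - 525)**2 = ((1/2)*(18 + 23)/23 - 525)**2 = ((1/2)*(1/23)*41 - 525)**2 = (41/46 - 525)**2 = (-24109/46)**2 = 581243881/2116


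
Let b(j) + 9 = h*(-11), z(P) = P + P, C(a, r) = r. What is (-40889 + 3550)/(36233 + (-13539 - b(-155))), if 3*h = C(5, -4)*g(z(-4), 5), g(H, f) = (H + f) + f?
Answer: -112017/68021 ≈ -1.6468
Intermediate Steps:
z(P) = 2*P
g(H, f) = H + 2*f
h = -8/3 (h = (-4*(2*(-4) + 2*5))/3 = (-4*(-8 + 10))/3 = (-4*2)/3 = (⅓)*(-8) = -8/3 ≈ -2.6667)
b(j) = 61/3 (b(j) = -9 - 8/3*(-11) = -9 + 88/3 = 61/3)
(-40889 + 3550)/(36233 + (-13539 - b(-155))) = (-40889 + 3550)/(36233 + (-13539 - 1*61/3)) = -37339/(36233 + (-13539 - 61/3)) = -37339/(36233 - 40678/3) = -37339/68021/3 = -37339*3/68021 = -112017/68021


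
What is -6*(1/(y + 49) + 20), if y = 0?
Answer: -5886/49 ≈ -120.12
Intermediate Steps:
-6*(1/(y + 49) + 20) = -6*(1/(0 + 49) + 20) = -6*(1/49 + 20) = -6*981/49 = -5886/49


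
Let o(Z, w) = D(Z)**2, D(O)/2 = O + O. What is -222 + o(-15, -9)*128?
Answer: 460578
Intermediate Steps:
D(O) = 4*O (D(O) = 2*(O + O) = 2*(2*O) = 4*O)
o(Z, w) = 16*Z**2 (o(Z, w) = (4*Z)**2 = 16*Z**2)
-222 + o(-15, -9)*128 = -222 + (16*(-15)**2)*128 = -222 + (16*225)*128 = -222 + 3600*128 = -222 + 460800 = 460578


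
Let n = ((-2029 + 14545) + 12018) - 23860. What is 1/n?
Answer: 1/674 ≈ 0.0014837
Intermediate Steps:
n = 674 (n = (12516 + 12018) - 23860 = 24534 - 23860 = 674)
1/n = 1/674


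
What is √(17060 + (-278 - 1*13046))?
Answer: 2*√934 ≈ 61.123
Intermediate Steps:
√(17060 + (-278 - 1*13046)) = √(17060 + (-278 - 13046)) = √(17060 - 13324) = √3736 = 2*√934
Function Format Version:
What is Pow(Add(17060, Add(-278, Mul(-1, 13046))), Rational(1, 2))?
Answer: Mul(2, Pow(934, Rational(1, 2))) ≈ 61.123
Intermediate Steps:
Pow(Add(17060, Add(-278, Mul(-1, 13046))), Rational(1, 2)) = Pow(Add(17060, Add(-278, -13046)), Rational(1, 2)) = Pow(Add(17060, -13324), Rational(1, 2)) = Pow(3736, Rational(1, 2)) = Mul(2, Pow(934, Rational(1, 2)))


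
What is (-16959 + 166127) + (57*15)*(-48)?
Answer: 108128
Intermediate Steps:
(-16959 + 166127) + (57*15)*(-48) = 149168 + 855*(-48) = 149168 - 41040 = 108128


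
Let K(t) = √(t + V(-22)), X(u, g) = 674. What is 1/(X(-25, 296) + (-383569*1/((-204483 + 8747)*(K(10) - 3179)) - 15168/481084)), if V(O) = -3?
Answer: 2041485449290526654586296248/1375895568811163357974471091177 + 587352933292944856*√7/1375895568811163357974471091177 ≈ 0.0014837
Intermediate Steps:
K(t) = √(-3 + t) (K(t) = √(t - 3) = √(-3 + t))
1/(X(-25, 296) + (-383569*1/((-204483 + 8747)*(K(10) - 3179)) - 15168/481084)) = 1/(674 + (-383569*1/((-204483 + 8747)*(√(-3 + 10) - 3179)) - 15168/481084)) = 1/(674 + (-383569*(-1/(195736*(√7 - 3179))) - 15168*1/481084)) = 1/(674 + (-383569*(-1/(195736*(-3179 + √7))) - 3792/120271)) = 1/(674 + (-383569/(622244744 - 195736*√7) - 3792/120271)) = 1/(674 + (-3792/120271 - 383569/(622244744 - 195736*√7))) = 1/(81058862/120271 - 383569/(622244744 - 195736*√7))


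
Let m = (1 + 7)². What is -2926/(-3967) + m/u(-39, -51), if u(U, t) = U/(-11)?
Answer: 2906882/154713 ≈ 18.789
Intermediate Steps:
m = 64 (m = 8² = 64)
u(U, t) = -U/11 (u(U, t) = U*(-1/11) = -U/11)
-2926/(-3967) + m/u(-39, -51) = -2926/(-3967) + 64/((-1/11*(-39))) = -2926*(-1/3967) + 64/(39/11) = 2926/3967 + 64*(11/39) = 2926/3967 + 704/39 = 2906882/154713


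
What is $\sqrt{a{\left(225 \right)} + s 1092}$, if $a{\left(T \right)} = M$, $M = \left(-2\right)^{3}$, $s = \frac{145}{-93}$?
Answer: $\frac{6 i \sqrt{45663}}{31} \approx 41.359 i$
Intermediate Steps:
$s = - \frac{145}{93}$ ($s = 145 \left(- \frac{1}{93}\right) = - \frac{145}{93} \approx -1.5591$)
$M = -8$
$a{\left(T \right)} = -8$
$\sqrt{a{\left(225 \right)} + s 1092} = \sqrt{-8 - \frac{52780}{31}} = \sqrt{- \frac{53028}{31}} = \frac{6 i \sqrt{45663}}{31}$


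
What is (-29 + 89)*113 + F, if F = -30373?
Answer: -23593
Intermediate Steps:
(-29 + 89)*113 + F = (-29 + 89)*113 - 30373 = 60*113 - 30373 = 6780 - 30373 = -23593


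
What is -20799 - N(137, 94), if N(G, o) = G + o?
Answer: -21030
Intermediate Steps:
-20799 - N(137, 94) = -20799 - (137 + 94) = -20799 - 1*231 = -20799 - 231 = -21030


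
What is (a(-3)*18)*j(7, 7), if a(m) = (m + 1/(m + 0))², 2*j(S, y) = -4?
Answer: -400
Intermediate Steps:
j(S, y) = -2 (j(S, y) = (½)*(-4) = -2)
a(m) = (m + 1/m)²
(a(-3)*18)*j(7, 7) = (((1 + (-3)²)²/(-3)²)*18)*(-2) = (((1 + 9)²/9)*18)*(-2) = (((⅑)*10²)*18)*(-2) = (((⅑)*100)*18)*(-2) = ((100/9)*18)*(-2) = 200*(-2) = -400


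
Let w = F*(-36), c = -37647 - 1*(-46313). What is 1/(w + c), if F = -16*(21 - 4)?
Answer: 1/18458 ≈ 5.4177e-5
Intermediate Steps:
F = -272 (F = -16*17 = -272)
c = 8666 (c = -37647 + 46313 = 8666)
w = 9792 (w = -272*(-36) = 9792)
1/(w + c) = 1/(9792 + 8666) = 1/18458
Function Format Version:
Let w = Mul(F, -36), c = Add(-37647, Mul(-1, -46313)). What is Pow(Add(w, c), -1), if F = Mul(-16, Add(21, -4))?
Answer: Rational(1, 18458) ≈ 5.4177e-5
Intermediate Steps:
F = -272 (F = Mul(-16, 17) = -272)
c = 8666 (c = Add(-37647, 46313) = 8666)
w = 9792 (w = Mul(-272, -36) = 9792)
Pow(Add(w, c), -1) = Pow(Add(9792, 8666), -1) = Pow(18458, -1) = Rational(1, 18458)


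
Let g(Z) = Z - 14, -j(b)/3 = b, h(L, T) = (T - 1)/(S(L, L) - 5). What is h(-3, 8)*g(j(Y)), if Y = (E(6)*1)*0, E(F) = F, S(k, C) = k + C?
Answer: 98/11 ≈ 8.9091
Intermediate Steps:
S(k, C) = C + k
h(L, T) = (-1 + T)/(-5 + 2*L) (h(L, T) = (T - 1)/((L + L) - 5) = (-1 + T)/(2*L - 5) = (-1 + T)/(-5 + 2*L))
Y = 0 (Y = (6*1)*0 = 6*0 = 0)
j(b) = -3*b
g(Z) = -14 + Z
h(-3, 8)*g(j(Y)) = ((-1 + 8)/(-5 + 2*(-3)))*(-14 - 3*0) = (7/(-5 - 6))*(-14 + 0) = (7/(-11))*(-14) = -1/11*7*(-14) = -7/11*(-14) = 98/11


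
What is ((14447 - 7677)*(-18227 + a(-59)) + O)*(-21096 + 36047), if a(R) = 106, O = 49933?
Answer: -1833429722387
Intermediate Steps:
((14447 - 7677)*(-18227 + a(-59)) + O)*(-21096 + 36047) = ((14447 - 7677)*(-18227 + 106) + 49933)*(-21096 + 36047) = (6770*(-18121) + 49933)*14951 = (-122679170 + 49933)*14951 = -122629237*14951 = -1833429722387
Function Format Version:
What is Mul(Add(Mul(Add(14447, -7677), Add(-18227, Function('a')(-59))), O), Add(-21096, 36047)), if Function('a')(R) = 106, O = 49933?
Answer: -1833429722387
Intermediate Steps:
Mul(Add(Mul(Add(14447, -7677), Add(-18227, Function('a')(-59))), O), Add(-21096, 36047)) = Mul(Add(Mul(Add(14447, -7677), Add(-18227, 106)), 49933), Add(-21096, 36047)) = Mul(Add(Mul(6770, -18121), 49933), 14951) = Mul(Add(-122679170, 49933), 14951) = Mul(-122629237, 14951) = -1833429722387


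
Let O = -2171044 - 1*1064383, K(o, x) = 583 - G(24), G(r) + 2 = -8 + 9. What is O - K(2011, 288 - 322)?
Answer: -3236011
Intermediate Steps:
G(r) = -1 (G(r) = -2 + (-8 + 9) = -2 + 1 = -1)
K(o, x) = 584 (K(o, x) = 583 - 1*(-1) = 583 + 1 = 584)
O = -3235427 (O = -2171044 - 1064383 = -3235427)
O - K(2011, 288 - 322) = -3235427 - 1*584 = -3235427 - 584 = -3236011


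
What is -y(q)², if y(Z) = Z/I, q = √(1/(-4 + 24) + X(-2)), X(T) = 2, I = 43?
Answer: -41/36980 ≈ -0.0011087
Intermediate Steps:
q = √205/10 (q = √(1/(-4 + 24) + 2) = √(1/20 + 2) = √(41/20) = √205/10 ≈ 1.4318)
y(Z) = Z/43
-y(q)² = -((√205/10)/43)² = -(√205/430)² = -1*41/36980 = -41/36980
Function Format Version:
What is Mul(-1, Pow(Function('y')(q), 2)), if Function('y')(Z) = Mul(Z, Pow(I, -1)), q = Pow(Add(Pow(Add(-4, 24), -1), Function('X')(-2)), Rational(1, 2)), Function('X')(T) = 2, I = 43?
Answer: Rational(-41, 36980) ≈ -0.0011087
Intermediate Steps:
q = Mul(Rational(1, 10), Pow(205, Rational(1, 2))) (q = Pow(Add(Pow(Add(-4, 24), -1), 2), Rational(1, 2)) = Pow(Add(Pow(20, -1), 2), Rational(1, 2)) = Pow(Add(Rational(1, 20), 2), Rational(1, 2)) = Pow(Rational(41, 20), Rational(1, 2)) = Mul(Rational(1, 10), Pow(205, Rational(1, 2))) ≈ 1.4318)
Function('y')(Z) = Mul(Rational(1, 43), Z) (Function('y')(Z) = Mul(Z, Pow(43, -1)) = Mul(Z, Rational(1, 43)) = Mul(Rational(1, 43), Z))
Mul(-1, Pow(Function('y')(q), 2)) = Mul(-1, Pow(Mul(Rational(1, 43), Mul(Rational(1, 10), Pow(205, Rational(1, 2)))), 2)) = Mul(-1, Pow(Mul(Rational(1, 430), Pow(205, Rational(1, 2))), 2)) = Mul(-1, Rational(41, 36980)) = Rational(-41, 36980)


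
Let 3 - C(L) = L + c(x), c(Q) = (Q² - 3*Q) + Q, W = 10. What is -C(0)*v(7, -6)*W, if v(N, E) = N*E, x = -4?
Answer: -8820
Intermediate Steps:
c(Q) = Q² - 2*Q
C(L) = -21 - L (C(L) = 3 - (L - 4*(-2 - 4)) = 3 - (L - 4*(-6)) = 3 - (L + 24) = 3 - (24 + L) = 3 + (-24 - L) = -21 - L)
v(N, E) = E*N
-C(0)*v(7, -6)*W = -(-21 - 1*0)*(-6*7)*10 = -(-21 + 0)*(-42)*10 = -(-21*(-42))*10 = -882*10 = -1*8820 = -8820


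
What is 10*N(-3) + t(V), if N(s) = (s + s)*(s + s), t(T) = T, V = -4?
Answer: 356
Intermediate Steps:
N(s) = 4*s**2 (N(s) = (2*s)*(2*s) = 4*s**2)
10*N(-3) + t(V) = 10*(4*(-3)**2) - 4 = 10*(4*9) - 4 = 10*36 - 4 = 360 - 4 = 356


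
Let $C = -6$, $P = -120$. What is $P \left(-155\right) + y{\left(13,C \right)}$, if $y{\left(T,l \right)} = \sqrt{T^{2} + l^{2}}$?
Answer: $18600 + \sqrt{205} \approx 18614.0$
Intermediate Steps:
$P \left(-155\right) + y{\left(13,C \right)} = \left(-120\right) \left(-155\right) + \sqrt{13^{2} + \left(-6\right)^{2}} = 18600 + \sqrt{169 + 36} = 18600 + \sqrt{205}$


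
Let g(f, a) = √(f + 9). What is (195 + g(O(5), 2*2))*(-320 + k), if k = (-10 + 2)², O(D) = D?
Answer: -49920 - 256*√14 ≈ -50878.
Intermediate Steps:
g(f, a) = √(9 + f)
k = 64 (k = (-8)² = 64)
(195 + g(O(5), 2*2))*(-320 + k) = (195 + √(9 + 5))*(-320 + 64) = (195 + √14)*(-256) = -49920 - 256*√14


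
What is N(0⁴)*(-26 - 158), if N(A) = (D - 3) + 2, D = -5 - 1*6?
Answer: 2208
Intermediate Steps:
D = -11 (D = -5 - 6 = -11)
N(A) = -12 (N(A) = (-11 - 3) + 2 = -14 + 2 = -12)
N(0⁴)*(-26 - 158) = -12*(-26 - 158) = -12*(-184) = 2208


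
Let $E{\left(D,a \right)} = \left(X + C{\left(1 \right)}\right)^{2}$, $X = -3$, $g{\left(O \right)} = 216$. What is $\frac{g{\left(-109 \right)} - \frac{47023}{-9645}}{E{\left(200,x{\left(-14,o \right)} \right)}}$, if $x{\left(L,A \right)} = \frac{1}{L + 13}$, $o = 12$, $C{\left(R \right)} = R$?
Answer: $\frac{2130343}{38580} \approx 55.219$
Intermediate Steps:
$x{\left(L,A \right)} = \frac{1}{13 + L}$
$E{\left(D,a \right)} = 4$ ($E{\left(D,a \right)} = \left(-3 + 1\right)^{2} = \left(-2\right)^{2} = 4$)
$\frac{g{\left(-109 \right)} - \frac{47023}{-9645}}{E{\left(200,x{\left(-14,o \right)} \right)}} = \frac{216 - \frac{47023}{-9645}}{4} = \left(216 - 47023 \left(- \frac{1}{9645}\right)\right) \frac{1}{4} = \left(216 - - \frac{47023}{9645}\right) \frac{1}{4} = \left(216 + \frac{47023}{9645}\right) \frac{1}{4} = \frac{2130343}{9645} \cdot \frac{1}{4} = \frac{2130343}{38580}$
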